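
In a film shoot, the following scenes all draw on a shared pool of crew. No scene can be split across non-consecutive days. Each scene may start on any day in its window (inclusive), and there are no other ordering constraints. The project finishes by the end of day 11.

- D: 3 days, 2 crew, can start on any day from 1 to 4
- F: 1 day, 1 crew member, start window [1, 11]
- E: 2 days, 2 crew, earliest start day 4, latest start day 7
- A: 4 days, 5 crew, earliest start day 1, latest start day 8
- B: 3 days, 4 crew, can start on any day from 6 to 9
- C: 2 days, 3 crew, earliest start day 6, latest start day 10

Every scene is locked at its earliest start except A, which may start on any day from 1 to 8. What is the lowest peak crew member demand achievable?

7

A@1: d1:8  d2:7  d3:7  d4:7  d5:2  d6:7  d7:7  d8:4  d9:0  d10:0  d11:0 → peak 8
A@2: d1:3  d2:7  d3:7  d4:7  d5:7  d6:7  d7:7  d8:4  d9:0  d10:0  d11:0 → peak 7
A@3: d1:3  d2:2  d3:7  d4:7  d5:7  d6:12  d7:7  d8:4  d9:0  d10:0  d11:0 → peak 12
A@4: d1:3  d2:2  d3:2  d4:7  d5:7  d6:12  d7:12  d8:4  d9:0  d10:0  d11:0 → peak 12
A@5: d1:3  d2:2  d3:2  d4:2  d5:7  d6:12  d7:12  d8:9  d9:0  d10:0  d11:0 → peak 12
A@6: d1:3  d2:2  d3:2  d4:2  d5:2  d6:12  d7:12  d8:9  d9:5  d10:0  d11:0 → peak 12
A@7: d1:3  d2:2  d3:2  d4:2  d5:2  d6:7  d7:12  d8:9  d9:5  d10:5  d11:0 → peak 12
A@8: d1:3  d2:2  d3:2  d4:2  d5:2  d6:7  d7:7  d8:9  d9:5  d10:5  d11:5 → peak 9
Best is A@2, peak 7.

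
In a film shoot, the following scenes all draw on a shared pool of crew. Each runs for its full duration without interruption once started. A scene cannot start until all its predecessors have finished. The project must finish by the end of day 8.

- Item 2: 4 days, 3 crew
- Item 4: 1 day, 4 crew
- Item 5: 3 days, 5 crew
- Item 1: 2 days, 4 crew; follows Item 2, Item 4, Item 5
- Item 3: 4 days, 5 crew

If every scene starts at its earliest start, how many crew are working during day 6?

At early start, day 6 has: Item 1.
Demand: 4 = 4.

4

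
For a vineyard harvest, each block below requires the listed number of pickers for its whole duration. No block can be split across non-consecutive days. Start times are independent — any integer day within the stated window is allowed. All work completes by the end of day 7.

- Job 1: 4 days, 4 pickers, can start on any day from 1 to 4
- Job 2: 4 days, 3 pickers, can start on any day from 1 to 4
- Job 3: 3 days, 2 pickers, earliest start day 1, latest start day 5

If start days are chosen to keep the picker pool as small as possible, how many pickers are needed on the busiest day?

Early-start (Job 1@1, Job 2@1, Job 3@1) gives peak 9: d1:9  d2:9  d3:9  d4:7  d5:0  d6:0  d7:0.
Shift Job 3→5.
Schedule Job 1@1, Job 2@1, Job 3@5: d1:7  d2:7  d3:7  d4:7  d5:2  d6:2  d7:2 — peak 7.

7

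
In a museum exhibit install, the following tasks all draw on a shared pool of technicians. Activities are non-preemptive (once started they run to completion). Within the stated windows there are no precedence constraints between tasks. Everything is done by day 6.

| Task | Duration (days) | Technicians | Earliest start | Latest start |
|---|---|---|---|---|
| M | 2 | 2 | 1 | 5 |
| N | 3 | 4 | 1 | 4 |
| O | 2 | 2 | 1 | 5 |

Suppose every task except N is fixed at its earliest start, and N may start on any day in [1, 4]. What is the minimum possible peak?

N@1: d1:8  d2:8  d3:4  d4:0  d5:0  d6:0 → peak 8
N@2: d1:4  d2:8  d3:4  d4:4  d5:0  d6:0 → peak 8
N@3: d1:4  d2:4  d3:4  d4:4  d5:4  d6:0 → peak 4
N@4: d1:4  d2:4  d3:0  d4:4  d5:4  d6:4 → peak 4
Best is N@3, peak 4.

4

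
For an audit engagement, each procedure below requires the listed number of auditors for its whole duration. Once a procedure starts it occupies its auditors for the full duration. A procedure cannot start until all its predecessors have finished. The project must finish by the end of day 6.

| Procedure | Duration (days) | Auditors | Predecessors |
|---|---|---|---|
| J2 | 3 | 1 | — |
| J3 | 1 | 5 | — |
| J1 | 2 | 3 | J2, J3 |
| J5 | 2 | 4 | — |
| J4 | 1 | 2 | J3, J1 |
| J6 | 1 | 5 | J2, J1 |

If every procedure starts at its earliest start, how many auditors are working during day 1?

At early start, day 1 has: J2, J3, J5.
Demand: 1 + 5 + 4 = 10.

10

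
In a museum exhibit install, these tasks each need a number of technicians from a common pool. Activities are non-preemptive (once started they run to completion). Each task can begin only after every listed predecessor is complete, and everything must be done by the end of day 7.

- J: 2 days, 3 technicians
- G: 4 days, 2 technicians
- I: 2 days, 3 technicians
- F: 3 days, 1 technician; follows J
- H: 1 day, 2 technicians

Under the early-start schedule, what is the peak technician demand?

10

Early-start schedule: J@1, G@1, I@1, F@3, H@1.
Load per day: day 1: 10, day 2: 8, day 3: 3, day 4: 3, day 5: 1, day 6: 0, day 7: 0.
Peak is 10.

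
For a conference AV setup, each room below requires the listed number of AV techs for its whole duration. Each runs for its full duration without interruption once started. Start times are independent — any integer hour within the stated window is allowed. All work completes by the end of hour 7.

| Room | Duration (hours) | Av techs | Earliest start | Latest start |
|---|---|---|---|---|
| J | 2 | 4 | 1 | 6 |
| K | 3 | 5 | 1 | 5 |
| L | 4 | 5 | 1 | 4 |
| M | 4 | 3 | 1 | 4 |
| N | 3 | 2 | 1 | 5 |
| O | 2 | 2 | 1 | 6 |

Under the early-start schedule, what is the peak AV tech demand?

Early-start schedule: J@1, K@1, L@1, M@1, N@1, O@1.
Load per hour: hour 1: 21, hour 2: 21, hour 3: 15, hour 4: 8, hour 5: 0, hour 6: 0, hour 7: 0.
Peak is 21.

21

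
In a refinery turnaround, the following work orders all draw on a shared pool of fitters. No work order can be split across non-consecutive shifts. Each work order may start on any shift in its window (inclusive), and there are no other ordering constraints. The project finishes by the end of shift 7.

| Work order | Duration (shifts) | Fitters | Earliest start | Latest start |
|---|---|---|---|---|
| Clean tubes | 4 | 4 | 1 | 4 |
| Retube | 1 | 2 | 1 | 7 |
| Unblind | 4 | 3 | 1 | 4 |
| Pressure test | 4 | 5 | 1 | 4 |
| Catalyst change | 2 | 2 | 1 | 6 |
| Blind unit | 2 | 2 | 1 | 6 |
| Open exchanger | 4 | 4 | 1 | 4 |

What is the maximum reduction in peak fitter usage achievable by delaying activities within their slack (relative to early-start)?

6

Early-start peak: s1:22  s2:20  s3:16  s4:16  s5:0  s6:0  s7:0 ⇒ 22.
Leveled (Clean tubes@1, Retube@1, Unblind@1, Pressure test@1, Catalyst change@1, Blind unit@2, Open exchanger@4): s1:16  s2:16  s3:14  s4:16  s5:4  s6:4  s7:4 ⇒ 16.
Reduction 22 − 16 = 6.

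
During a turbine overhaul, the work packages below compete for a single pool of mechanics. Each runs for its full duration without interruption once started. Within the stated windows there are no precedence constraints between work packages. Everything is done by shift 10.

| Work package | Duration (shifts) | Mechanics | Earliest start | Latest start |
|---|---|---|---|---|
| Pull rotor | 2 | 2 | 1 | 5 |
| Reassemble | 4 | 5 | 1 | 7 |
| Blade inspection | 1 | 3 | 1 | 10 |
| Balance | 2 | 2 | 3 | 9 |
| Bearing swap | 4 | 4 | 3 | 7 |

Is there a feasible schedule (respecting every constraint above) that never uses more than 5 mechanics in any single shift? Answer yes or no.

no

The minimum achievable peak is 6; 5 < 6, so no feasible schedule stays within the cap.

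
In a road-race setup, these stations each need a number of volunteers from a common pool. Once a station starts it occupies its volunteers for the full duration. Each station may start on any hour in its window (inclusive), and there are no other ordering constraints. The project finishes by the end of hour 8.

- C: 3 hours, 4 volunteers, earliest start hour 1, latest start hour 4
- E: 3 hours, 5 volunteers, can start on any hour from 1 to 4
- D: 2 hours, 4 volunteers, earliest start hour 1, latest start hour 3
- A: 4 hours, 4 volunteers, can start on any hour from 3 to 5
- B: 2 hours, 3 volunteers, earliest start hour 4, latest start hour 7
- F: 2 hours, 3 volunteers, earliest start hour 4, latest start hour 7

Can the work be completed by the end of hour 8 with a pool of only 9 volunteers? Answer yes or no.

yes

Schedule C@1, E@4, D@1, A@3, B@7, F@7: h1:8  h2:8  h3:8  h4:9  h5:9  h6:9  h7:6  h8:6 — peak 9 ≤ 9.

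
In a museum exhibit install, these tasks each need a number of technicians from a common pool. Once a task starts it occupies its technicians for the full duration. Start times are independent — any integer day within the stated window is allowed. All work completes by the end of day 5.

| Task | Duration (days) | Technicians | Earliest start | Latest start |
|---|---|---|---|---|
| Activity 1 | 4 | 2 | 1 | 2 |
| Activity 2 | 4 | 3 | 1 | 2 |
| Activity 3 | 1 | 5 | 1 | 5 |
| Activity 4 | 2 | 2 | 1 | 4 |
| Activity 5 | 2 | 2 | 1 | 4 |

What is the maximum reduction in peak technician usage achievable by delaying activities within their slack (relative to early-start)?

7

Early-start peak: d1:14  d2:9  d3:5  d4:5  d5:0 ⇒ 14.
Leveled (Activity 1@1, Activity 2@1, Activity 3@5, Activity 4@1, Activity 5@3): d1:7  d2:7  d3:7  d4:7  d5:5 ⇒ 7.
Reduction 14 − 7 = 7.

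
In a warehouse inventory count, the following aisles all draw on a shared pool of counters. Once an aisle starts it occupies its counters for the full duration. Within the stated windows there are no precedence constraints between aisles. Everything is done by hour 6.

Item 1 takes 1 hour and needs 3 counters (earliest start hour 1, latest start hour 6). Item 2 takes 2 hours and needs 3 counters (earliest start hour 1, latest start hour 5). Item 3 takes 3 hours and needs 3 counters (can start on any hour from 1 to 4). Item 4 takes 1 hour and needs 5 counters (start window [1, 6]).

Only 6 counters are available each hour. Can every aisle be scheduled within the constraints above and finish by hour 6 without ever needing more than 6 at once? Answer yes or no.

yes

Schedule Item 1@1, Item 2@1, Item 3@2, Item 4@5: h1:6  h2:6  h3:3  h4:3  h5:5  h6:0 — peak 6 ≤ 6.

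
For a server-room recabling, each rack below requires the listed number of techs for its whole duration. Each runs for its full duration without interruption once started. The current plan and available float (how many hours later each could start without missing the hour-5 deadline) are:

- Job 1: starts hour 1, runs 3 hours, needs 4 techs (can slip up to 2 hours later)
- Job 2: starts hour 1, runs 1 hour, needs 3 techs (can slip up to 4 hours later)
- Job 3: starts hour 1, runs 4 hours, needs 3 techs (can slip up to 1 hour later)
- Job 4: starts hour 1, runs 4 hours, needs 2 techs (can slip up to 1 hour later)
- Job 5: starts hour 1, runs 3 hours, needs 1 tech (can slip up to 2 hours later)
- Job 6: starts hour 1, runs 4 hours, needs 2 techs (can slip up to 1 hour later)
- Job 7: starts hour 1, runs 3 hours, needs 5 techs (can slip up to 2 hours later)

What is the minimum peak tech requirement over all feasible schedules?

Early-start (Job 1@1, Job 2@1, Job 3@1, Job 4@1, Job 5@1, Job 6@1, Job 7@1) gives peak 20: h1:20  h2:17  h3:17  h4:7  h5:0.
Shift Job 7→2.
Schedule Job 1@1, Job 2@1, Job 3@1, Job 4@1, Job 5@1, Job 6@1, Job 7@2: h1:15  h2:17  h3:17  h4:12  h5:0 — peak 17.

17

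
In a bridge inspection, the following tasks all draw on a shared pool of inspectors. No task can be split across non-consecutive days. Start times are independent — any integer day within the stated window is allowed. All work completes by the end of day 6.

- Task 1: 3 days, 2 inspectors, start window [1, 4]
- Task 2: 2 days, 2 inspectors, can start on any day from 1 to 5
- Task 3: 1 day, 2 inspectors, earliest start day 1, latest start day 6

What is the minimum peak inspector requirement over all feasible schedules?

2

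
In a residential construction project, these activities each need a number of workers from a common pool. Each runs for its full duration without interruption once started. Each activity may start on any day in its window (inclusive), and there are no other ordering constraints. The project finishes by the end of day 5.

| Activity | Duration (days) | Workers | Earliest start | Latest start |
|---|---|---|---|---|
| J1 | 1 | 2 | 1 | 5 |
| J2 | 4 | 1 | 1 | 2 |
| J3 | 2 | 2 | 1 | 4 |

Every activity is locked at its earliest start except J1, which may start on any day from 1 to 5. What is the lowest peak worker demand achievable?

3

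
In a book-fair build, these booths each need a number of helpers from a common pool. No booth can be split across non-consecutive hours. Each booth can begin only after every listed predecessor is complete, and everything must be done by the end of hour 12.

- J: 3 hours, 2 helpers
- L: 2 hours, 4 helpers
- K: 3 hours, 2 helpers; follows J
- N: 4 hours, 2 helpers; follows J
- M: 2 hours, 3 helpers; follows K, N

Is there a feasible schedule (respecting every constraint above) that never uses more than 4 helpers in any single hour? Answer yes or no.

Schedule J@1, L@4, K@6, N@6, M@10: h1:2  h2:2  h3:2  h4:4  h5:4  h6:4  h7:4  h8:4  h9:2  h10:3  h11:3  h12:0 — peak 4 ≤ 4.

yes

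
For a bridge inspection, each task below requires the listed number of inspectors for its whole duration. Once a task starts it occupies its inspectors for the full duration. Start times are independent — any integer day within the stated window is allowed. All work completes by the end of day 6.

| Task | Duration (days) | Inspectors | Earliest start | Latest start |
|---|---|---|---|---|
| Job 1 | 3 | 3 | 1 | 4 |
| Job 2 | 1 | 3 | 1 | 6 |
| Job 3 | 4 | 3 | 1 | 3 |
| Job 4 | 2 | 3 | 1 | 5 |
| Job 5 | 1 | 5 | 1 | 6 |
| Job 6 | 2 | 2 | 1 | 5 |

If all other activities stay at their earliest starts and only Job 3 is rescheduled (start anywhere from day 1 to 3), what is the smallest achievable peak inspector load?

16

Job 3@1: d1:19  d2:11  d3:6  d4:3  d5:0  d6:0 → peak 19
Job 3@2: d1:16  d2:11  d3:6  d4:3  d5:3  d6:0 → peak 16
Job 3@3: d1:16  d2:8  d3:6  d4:3  d5:3  d6:3 → peak 16
Best is Job 3@2, peak 16.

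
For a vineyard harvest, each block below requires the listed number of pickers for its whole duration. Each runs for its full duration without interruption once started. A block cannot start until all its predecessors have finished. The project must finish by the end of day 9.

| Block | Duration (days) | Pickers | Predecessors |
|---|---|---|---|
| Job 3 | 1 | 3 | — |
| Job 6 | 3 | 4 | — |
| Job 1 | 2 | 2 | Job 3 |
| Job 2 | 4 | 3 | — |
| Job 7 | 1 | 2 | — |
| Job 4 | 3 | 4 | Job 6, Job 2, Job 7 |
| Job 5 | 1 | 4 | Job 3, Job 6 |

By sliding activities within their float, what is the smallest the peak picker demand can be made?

7

Early-start (Job 3@1, Job 6@1, Job 1@2, Job 2@1, Job 7@1, Job 4@5, Job 5@4) gives peak 12: d1:12  d2:9  d3:9  d4:7  d5:4  d6:4  d7:4  d8:0  d9:0.
Shift Job 1→4, Job 2→2, Job 7→4, Job 4→6, Job 5→9.
Schedule Job 3@1, Job 6@1, Job 1@4, Job 2@2, Job 7@4, Job 4@6, Job 5@9: d1:7  d2:7  d3:7  d4:7  d5:5  d6:4  d7:4  d8:4  d9:4 — peak 7.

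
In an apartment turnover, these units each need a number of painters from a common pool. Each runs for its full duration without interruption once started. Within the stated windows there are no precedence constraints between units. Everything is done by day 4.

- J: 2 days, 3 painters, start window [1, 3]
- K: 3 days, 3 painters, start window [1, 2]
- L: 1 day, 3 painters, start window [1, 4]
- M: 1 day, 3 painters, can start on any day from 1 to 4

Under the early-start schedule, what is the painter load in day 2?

At early start, day 2 has: J, K.
Demand: 3 + 3 = 6.

6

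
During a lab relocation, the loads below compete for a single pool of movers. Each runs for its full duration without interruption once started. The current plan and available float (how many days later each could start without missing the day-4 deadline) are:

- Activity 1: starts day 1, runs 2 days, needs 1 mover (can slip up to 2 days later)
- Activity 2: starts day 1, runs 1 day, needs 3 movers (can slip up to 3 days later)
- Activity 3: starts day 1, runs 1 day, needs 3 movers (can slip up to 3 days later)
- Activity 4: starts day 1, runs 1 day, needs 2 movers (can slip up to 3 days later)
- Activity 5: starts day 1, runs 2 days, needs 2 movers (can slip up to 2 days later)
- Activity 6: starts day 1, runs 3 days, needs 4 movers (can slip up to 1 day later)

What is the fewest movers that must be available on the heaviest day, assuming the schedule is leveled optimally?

Early-start (Activity 1@1, Activity 2@1, Activity 3@1, Activity 4@1, Activity 5@1, Activity 6@1) gives peak 15: d1:15  d2:7  d3:4  d4:0.
Shift Activity 4→2, Activity 5→3, Activity 6→2.
Schedule Activity 1@1, Activity 2@1, Activity 3@1, Activity 4@2, Activity 5@3, Activity 6@2: d1:7  d2:7  d3:6  d4:6 — peak 7.
Total mover-days = 26 over 4 days ⇒ peak ≥ ⌈26/4⌉ = 7, so 7 is optimal.

7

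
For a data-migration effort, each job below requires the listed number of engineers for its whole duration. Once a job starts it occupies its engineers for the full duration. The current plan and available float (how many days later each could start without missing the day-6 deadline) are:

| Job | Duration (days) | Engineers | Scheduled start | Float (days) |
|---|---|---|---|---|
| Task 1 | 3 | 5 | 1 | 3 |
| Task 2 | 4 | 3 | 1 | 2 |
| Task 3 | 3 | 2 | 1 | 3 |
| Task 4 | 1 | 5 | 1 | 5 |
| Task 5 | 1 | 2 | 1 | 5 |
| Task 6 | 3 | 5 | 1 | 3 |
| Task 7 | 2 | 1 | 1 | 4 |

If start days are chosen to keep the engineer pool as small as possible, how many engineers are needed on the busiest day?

10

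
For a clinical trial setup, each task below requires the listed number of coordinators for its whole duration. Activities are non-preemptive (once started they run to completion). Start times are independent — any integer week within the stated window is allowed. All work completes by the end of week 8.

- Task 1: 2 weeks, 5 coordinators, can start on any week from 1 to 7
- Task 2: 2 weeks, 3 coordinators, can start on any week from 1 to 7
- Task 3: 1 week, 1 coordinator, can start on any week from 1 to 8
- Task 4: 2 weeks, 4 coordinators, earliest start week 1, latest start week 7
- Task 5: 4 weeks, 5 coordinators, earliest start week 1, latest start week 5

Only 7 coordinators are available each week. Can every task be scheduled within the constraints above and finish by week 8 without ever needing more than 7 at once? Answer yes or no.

yes

Schedule Task 1@1, Task 2@3, Task 3@1, Task 4@3, Task 5@5: w1:6  w2:5  w3:7  w4:7  w5:5  w6:5  w7:5  w8:5 — peak 7 ≤ 7.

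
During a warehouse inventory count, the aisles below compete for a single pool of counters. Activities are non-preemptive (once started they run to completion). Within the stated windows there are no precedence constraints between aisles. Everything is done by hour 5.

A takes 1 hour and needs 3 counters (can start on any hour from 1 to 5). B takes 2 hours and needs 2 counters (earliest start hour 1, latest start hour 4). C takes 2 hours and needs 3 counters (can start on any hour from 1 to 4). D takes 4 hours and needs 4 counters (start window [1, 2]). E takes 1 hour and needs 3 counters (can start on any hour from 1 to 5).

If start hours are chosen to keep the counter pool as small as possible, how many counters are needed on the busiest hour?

7

Early-start (A@1, B@1, C@1, D@1, E@1) gives peak 15: h1:15  h2:9  h3:4  h4:4  h5:0.
Shift C→3, D→2, E→5.
Schedule A@1, B@1, C@3, D@2, E@5: h1:5  h2:6  h3:7  h4:7  h5:7 — peak 7.
Total counter-hours = 32 over 5 hours ⇒ peak ≥ ⌈32/5⌉ = 7, so 7 is optimal.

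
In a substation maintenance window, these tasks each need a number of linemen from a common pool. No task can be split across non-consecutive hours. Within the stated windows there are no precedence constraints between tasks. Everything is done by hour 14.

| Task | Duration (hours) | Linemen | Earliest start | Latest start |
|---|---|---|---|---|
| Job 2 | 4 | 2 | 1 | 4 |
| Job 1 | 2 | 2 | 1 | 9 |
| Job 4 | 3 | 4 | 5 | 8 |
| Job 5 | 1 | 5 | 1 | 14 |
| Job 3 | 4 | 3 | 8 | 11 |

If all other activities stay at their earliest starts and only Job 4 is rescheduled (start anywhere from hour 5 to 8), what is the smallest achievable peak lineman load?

9

Job 4@5: h1:9  h2:4  h3:2  h4:2  h5:4  h6:4  h7:4  h8:3  h9:3  h10:3  h11:3  h12:0  h13:0  h14:0 → peak 9
Job 4@6: h1:9  h2:4  h3:2  h4:2  h5:0  h6:4  h7:4  h8:7  h9:3  h10:3  h11:3  h12:0  h13:0  h14:0 → peak 9
Job 4@7: h1:9  h2:4  h3:2  h4:2  h5:0  h6:0  h7:4  h8:7  h9:7  h10:3  h11:3  h12:0  h13:0  h14:0 → peak 9
Job 4@8: h1:9  h2:4  h3:2  h4:2  h5:0  h6:0  h7:0  h8:7  h9:7  h10:7  h11:3  h12:0  h13:0  h14:0 → peak 9
Best is Job 4@5, peak 9.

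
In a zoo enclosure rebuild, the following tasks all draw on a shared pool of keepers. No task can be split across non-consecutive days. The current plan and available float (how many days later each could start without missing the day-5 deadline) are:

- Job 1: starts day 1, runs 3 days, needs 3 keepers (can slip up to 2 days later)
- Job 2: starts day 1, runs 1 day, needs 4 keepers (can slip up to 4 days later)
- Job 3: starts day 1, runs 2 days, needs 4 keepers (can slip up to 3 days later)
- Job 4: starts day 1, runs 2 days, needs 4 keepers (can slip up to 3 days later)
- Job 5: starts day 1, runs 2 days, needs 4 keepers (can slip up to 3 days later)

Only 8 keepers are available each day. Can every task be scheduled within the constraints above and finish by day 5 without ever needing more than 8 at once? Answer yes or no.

Schedule Job 1@1, Job 2@1, Job 3@2, Job 4@4, Job 5@4: d1:7  d2:7  d3:7  d4:8  d5:8 — peak 8 ≤ 8.

yes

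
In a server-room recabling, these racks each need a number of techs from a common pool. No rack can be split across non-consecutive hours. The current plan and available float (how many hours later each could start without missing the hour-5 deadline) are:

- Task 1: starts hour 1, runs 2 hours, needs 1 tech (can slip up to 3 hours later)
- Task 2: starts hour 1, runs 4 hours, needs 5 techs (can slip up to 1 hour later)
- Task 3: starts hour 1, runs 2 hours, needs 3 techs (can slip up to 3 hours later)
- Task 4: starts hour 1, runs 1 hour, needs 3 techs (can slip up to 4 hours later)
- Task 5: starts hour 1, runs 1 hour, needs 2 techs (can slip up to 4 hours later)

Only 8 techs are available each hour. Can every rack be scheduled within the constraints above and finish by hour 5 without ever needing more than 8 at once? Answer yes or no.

yes

Schedule Task 1@1, Task 2@1, Task 3@3, Task 4@5, Task 5@1: h1:8  h2:6  h3:8  h4:8  h5:3 — peak 8 ≤ 8.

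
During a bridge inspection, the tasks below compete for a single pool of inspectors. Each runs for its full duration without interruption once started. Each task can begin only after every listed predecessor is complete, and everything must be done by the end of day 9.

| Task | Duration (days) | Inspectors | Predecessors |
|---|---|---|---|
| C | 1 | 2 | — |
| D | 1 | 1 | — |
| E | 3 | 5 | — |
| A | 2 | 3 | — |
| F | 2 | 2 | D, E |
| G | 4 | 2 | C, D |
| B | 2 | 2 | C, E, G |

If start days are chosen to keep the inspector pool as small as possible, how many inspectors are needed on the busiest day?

Early-start (C@1, D@1, E@1, A@1, F@4, G@2, B@6) gives peak 11: d1:11  d2:10  d3:7  d4:4  d5:4  d6:2  d7:2  d8:0  d9:0.
Shift E→2, A→5, F→5.
Schedule C@1, D@1, E@2, A@5, F@5, G@2, B@6: d1:3  d2:7  d3:7  d4:7  d5:7  d6:7  d7:2  d8:0  d9:0 — peak 7.

7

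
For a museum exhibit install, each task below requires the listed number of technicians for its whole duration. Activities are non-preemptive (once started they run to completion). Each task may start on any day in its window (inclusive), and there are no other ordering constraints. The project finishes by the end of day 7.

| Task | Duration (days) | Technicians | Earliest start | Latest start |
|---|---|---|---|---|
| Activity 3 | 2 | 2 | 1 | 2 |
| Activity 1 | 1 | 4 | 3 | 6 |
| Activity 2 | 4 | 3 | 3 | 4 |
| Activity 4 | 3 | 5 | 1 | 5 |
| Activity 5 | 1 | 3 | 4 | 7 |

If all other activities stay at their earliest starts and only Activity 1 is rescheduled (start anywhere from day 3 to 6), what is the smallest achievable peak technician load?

Activity 1@3: d1:7  d2:7  d3:12  d4:6  d5:3  d6:3  d7:0 → peak 12
Activity 1@4: d1:7  d2:7  d3:8  d4:10  d5:3  d6:3  d7:0 → peak 10
Activity 1@5: d1:7  d2:7  d3:8  d4:6  d5:7  d6:3  d7:0 → peak 8
Activity 1@6: d1:7  d2:7  d3:8  d4:6  d5:3  d6:7  d7:0 → peak 8
Best is Activity 1@5, peak 8.

8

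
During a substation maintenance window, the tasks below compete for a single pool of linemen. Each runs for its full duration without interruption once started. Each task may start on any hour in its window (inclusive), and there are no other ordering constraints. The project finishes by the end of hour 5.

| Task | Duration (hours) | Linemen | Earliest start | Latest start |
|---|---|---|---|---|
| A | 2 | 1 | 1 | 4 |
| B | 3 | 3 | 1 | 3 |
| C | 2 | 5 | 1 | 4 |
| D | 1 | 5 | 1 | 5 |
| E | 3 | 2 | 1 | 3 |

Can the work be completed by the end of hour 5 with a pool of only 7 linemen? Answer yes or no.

no

The minimum achievable peak is 8; 7 < 8, so no feasible schedule stays within the cap.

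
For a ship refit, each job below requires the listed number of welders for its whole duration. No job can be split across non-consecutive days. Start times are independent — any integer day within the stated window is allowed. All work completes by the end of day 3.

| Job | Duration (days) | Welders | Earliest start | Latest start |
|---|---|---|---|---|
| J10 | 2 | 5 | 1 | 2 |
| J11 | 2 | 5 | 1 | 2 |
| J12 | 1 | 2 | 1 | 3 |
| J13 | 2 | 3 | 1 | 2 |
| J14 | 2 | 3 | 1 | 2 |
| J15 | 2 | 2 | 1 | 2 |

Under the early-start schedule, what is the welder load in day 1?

At early start, day 1 has: J10, J11, J12, J13, J14, J15.
Demand: 5 + 5 + 2 + 3 + 3 + 2 = 20.

20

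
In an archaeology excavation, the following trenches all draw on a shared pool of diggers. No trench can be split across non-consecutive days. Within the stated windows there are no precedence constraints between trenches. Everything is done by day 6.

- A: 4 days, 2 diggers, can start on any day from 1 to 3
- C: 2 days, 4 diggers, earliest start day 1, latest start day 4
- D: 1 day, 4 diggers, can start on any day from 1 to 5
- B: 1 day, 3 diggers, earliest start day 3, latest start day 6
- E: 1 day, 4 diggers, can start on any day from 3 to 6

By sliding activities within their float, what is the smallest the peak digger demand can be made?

Early-start (A@1, C@1, D@1, B@3, E@3) gives peak 10: d1:10  d2:6  d3:9  d4:2  d5:0  d6:0.
Shift D→3, B→4, E→5.
Schedule A@1, C@1, D@3, B@4, E@5: d1:6  d2:6  d3:6  d4:5  d5:4  d6:0 — peak 6.

6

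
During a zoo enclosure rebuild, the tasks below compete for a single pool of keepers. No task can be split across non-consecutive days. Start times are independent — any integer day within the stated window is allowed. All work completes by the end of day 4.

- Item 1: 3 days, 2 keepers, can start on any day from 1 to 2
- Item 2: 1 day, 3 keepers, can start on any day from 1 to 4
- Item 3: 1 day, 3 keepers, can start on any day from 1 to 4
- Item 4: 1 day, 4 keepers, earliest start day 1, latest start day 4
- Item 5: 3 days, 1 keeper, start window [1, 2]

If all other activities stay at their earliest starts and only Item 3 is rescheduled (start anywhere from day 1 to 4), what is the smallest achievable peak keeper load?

Item 3@1: d1:13  d2:3  d3:3  d4:0 → peak 13
Item 3@2: d1:10  d2:6  d3:3  d4:0 → peak 10
Item 3@3: d1:10  d2:3  d3:6  d4:0 → peak 10
Item 3@4: d1:10  d2:3  d3:3  d4:3 → peak 10
Best is Item 3@2, peak 10.

10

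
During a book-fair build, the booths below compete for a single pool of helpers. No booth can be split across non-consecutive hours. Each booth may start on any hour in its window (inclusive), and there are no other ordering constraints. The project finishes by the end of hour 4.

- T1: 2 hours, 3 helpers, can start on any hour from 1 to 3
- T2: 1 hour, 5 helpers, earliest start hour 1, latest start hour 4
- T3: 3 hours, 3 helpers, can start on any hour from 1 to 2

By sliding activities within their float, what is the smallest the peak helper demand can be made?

Early-start (T1@1, T2@1, T3@1) gives peak 11: h1:11  h2:6  h3:3  h4:0.
Shift T2→4.
Schedule T1@1, T2@4, T3@1: h1:6  h2:6  h3:3  h4:5 — peak 6.
No arrangement of the 24 feasible schedules does better.

6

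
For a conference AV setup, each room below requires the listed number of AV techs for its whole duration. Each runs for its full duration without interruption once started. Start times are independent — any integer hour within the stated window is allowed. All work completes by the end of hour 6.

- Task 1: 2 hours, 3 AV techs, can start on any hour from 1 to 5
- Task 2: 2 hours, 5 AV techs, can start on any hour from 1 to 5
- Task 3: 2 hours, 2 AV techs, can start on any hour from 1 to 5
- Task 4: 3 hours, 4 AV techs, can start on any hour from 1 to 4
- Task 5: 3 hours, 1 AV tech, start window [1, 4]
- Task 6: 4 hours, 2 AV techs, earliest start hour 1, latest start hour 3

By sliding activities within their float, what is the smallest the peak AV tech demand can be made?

8

Early-start (Task 1@1, Task 2@1, Task 3@1, Task 4@1, Task 5@1, Task 6@1) gives peak 17: h1:17  h2:17  h3:7  h4:2  h5:0  h6:0.
Shift Task 2→5, Task 3→3, Task 5→4, Task 6→3.
Schedule Task 1@1, Task 2@5, Task 3@3, Task 4@1, Task 5@4, Task 6@3: h1:7  h2:7  h3:8  h4:5  h5:8  h6:8 — peak 8.
Total AV tech-hours = 43 over 6 hours ⇒ peak ≥ ⌈43/6⌉ = 8, so 8 is optimal.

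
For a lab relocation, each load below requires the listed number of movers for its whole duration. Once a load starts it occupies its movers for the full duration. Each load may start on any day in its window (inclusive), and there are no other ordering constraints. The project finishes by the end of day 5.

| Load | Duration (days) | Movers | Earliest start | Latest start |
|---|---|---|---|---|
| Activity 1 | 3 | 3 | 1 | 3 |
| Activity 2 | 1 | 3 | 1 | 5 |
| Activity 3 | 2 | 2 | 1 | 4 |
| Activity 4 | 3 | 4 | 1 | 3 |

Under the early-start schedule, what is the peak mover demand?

Early-start schedule: Activity 1@1, Activity 2@1, Activity 3@1, Activity 4@1.
Load per day: day 1: 12, day 2: 9, day 3: 7, day 4: 0, day 5: 0.
Peak is 12.

12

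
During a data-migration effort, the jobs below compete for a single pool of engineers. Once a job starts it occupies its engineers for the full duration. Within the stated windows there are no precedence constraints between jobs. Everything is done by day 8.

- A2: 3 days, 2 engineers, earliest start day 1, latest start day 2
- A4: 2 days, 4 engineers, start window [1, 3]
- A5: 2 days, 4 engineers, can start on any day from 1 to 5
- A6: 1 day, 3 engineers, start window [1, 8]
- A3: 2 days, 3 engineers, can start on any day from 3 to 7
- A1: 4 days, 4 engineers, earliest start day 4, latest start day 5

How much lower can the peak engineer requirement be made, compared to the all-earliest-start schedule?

6

Early-start peak: d1:13  d2:10  d3:5  d4:7  d5:4  d6:4  d7:4  d8:0 ⇒ 13.
Leveled (A2@1, A4@1, A5@3, A6@4, A3@5, A1@5): d1:6  d2:6  d3:6  d4:7  d5:7  d6:7  d7:4  d8:4 ⇒ 7.
Reduction 13 − 7 = 6.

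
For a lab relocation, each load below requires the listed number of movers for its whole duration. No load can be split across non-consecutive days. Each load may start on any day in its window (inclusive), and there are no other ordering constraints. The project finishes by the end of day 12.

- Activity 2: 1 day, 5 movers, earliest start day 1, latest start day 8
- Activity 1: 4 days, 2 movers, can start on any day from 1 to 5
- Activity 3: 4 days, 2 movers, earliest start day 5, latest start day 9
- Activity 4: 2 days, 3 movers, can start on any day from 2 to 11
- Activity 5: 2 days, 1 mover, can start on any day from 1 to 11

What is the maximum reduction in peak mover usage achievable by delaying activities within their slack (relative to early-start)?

Early-start peak: d1:8  d2:6  d3:5  d4:2  d5:2  d6:2  d7:2  d8:2  d9:0  d10:0  d11:0  d12:0 ⇒ 8.
Leveled (Activity 2@1, Activity 1@2, Activity 3@5, Activity 4@2, Activity 5@4): d1:5  d2:5  d3:5  d4:3  d5:5  d6:2  d7:2  d8:2  d9:0  d10:0  d11:0  d12:0 ⇒ 5.
Reduction 8 − 5 = 3.

3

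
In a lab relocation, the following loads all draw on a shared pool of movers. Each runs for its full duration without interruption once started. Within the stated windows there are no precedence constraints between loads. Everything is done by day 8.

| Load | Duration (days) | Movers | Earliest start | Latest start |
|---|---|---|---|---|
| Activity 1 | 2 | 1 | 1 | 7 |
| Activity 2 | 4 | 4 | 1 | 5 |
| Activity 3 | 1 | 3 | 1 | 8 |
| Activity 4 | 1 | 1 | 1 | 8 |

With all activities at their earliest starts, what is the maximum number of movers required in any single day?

9

Early-start schedule: Activity 1@1, Activity 2@1, Activity 3@1, Activity 4@1.
Load per day: day 1: 9, day 2: 5, day 3: 4, day 4: 4, day 5: 0, day 6: 0, day 7: 0, day 8: 0.
Peak is 9.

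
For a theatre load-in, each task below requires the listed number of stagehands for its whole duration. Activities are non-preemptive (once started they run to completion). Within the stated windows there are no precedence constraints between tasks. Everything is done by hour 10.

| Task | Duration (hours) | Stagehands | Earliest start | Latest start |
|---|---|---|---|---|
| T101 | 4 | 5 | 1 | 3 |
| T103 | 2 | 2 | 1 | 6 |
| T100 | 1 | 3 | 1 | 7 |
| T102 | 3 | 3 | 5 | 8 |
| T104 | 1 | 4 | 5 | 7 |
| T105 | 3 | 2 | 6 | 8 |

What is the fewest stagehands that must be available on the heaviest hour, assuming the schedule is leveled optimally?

Early-start (T101@1, T103@1, T100@1, T102@5, T104@5, T105@6) gives peak 10: h1:10  h2:7  h3:5  h4:5  h5:7  h6:5  h7:5  h8:2  h9:0  h10:0.
Shift T103→5, T100→5, T102→8, T104→7, T105→8.
Schedule T101@1, T103@5, T100@5, T102@8, T104@7, T105@8: h1:5  h2:5  h3:5  h4:5  h5:5  h6:2  h7:4  h8:5  h9:5  h10:5 — peak 5.
Total stagehand-hours = 46 over 10 hours ⇒ peak ≥ ⌈46/10⌉ = 5, so 5 is optimal.

5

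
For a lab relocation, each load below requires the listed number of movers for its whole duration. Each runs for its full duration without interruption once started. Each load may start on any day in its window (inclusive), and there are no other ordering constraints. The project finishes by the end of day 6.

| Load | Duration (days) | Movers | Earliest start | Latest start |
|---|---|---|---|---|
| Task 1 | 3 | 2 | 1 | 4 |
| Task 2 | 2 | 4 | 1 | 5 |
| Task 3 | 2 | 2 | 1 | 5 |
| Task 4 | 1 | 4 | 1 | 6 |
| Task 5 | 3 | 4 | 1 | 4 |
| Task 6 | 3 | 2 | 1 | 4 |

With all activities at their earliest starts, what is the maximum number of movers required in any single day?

18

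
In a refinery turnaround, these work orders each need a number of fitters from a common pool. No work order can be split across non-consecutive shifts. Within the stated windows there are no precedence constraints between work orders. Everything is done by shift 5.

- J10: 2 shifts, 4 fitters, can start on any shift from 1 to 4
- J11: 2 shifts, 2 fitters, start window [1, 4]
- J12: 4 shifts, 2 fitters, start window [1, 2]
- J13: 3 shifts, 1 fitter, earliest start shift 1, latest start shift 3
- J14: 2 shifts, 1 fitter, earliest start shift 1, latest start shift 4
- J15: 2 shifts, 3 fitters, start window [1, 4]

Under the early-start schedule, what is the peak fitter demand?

13

Early-start schedule: J10@1, J11@1, J12@1, J13@1, J14@1, J15@1.
Load per shift: shift 1: 13, shift 2: 13, shift 3: 3, shift 4: 2, shift 5: 0.
Peak is 13.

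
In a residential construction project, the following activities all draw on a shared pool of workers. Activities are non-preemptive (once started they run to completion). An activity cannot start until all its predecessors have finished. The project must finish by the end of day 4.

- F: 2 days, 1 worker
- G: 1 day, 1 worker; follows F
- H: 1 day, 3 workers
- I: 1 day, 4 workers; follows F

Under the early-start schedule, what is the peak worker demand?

5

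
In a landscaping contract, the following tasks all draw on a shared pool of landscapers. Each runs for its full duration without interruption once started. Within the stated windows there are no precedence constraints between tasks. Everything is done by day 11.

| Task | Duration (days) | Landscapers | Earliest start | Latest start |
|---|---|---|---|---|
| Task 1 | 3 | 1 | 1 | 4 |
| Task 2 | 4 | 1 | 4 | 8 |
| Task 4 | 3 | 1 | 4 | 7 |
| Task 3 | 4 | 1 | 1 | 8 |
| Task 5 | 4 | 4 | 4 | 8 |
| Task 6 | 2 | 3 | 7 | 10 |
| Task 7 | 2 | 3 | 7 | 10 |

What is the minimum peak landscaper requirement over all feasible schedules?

5

Early-start (Task 1@1, Task 2@4, Task 4@4, Task 3@1, Task 5@4, Task 6@7, Task 7@7) gives peak 11: d1:2  d2:2  d3:2  d4:7  d5:6  d6:6  d7:11  d8:6  d9:0  d10:0  d11:0.
Shift Task 2→7, Task 3→8, Task 6→8, Task 7→10.
Schedule Task 1@1, Task 2@7, Task 4@4, Task 3@8, Task 5@4, Task 6@8, Task 7@10: d1:1  d2:1  d3:1  d4:5  d5:5  d6:5  d7:5  d8:5  d9:5  d10:5  d11:4 — peak 5.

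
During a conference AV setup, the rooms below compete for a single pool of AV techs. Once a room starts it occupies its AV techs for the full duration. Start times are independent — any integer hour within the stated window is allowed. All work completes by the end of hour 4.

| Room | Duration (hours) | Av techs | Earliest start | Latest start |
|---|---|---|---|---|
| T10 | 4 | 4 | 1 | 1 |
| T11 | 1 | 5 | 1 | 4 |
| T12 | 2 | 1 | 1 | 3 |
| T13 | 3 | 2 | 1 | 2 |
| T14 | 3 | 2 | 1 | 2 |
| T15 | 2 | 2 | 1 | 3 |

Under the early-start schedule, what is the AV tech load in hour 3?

At early start, hour 3 has: T10, T13, T14.
Demand: 4 + 2 + 2 = 8.

8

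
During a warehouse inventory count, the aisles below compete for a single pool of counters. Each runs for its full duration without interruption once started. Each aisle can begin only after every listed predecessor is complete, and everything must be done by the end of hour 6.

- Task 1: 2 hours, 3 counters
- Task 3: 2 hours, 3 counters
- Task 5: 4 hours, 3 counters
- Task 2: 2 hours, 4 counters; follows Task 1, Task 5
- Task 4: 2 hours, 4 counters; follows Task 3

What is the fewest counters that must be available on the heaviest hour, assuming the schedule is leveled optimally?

8

Early-start (Task 1@1, Task 3@1, Task 5@1, Task 2@5, Task 4@3) gives peak 9: h1:9  h2:9  h3:7  h4:7  h5:4  h6:4.
Shift Task 3→3, Task 4→5.
Schedule Task 1@1, Task 3@3, Task 5@1, Task 2@5, Task 4@5: h1:6  h2:6  h3:6  h4:6  h5:8  h6:8 — peak 8.
No arrangement of the 18 feasible schedules does better.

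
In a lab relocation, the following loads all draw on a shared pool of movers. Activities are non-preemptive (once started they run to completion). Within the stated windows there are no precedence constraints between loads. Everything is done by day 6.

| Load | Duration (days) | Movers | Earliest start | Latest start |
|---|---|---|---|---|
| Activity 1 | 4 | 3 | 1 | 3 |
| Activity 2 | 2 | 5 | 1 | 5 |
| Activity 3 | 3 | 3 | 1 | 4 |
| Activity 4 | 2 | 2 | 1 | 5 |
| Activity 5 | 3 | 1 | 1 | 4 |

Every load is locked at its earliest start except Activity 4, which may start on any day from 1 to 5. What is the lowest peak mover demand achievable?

Activity 4@1: d1:14  d2:14  d3:7  d4:3  d5:0  d6:0 → peak 14
Activity 4@2: d1:12  d2:14  d3:9  d4:3  d5:0  d6:0 → peak 14
Activity 4@3: d1:12  d2:12  d3:9  d4:5  d5:0  d6:0 → peak 12
Activity 4@4: d1:12  d2:12  d3:7  d4:5  d5:2  d6:0 → peak 12
Activity 4@5: d1:12  d2:12  d3:7  d4:3  d5:2  d6:2 → peak 12
Best is Activity 4@3, peak 12.

12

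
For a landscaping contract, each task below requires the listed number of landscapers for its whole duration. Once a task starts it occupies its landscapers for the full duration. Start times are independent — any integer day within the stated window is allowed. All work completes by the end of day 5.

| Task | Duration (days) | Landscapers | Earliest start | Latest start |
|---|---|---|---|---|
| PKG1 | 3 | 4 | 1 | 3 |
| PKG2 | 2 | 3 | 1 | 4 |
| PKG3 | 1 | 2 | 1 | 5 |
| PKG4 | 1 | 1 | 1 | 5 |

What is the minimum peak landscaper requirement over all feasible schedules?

Early-start (PKG1@1, PKG2@1, PKG3@1, PKG4@1) gives peak 10: d1:10  d2:7  d3:4  d4:0  d5:0.
Shift PKG2→4, PKG3→4.
Schedule PKG1@1, PKG2@4, PKG3@4, PKG4@1: d1:5  d2:4  d3:4  d4:5  d5:3 — peak 5.
Total landscaper-days = 21 over 5 days ⇒ peak ≥ ⌈21/5⌉ = 5, so 5 is optimal.

5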